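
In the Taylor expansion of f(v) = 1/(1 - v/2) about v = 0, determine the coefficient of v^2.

Compute the successive derivatives at the expansion point and divide by k!.
[v^0] = 1;  [v^1] = 1/2;  [v^2] = 1/4.

1/4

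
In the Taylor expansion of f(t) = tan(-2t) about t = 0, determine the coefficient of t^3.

-8/3

[t^0] = 0;  [t^1] = -2;  [t^2] = 0;  [t^3] = -8/3.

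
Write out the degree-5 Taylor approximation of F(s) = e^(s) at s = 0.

Differentiate repeatedly and evaluate at the center.
F(0) = 1
F′(0) = 1
F′′(0) = 1
F′′′(0) = 1
F^(4)(0) = 1
F^(5)(0) = 1

s^5/120 + s^4/24 + s^3/6 + s^2/2 + s + 1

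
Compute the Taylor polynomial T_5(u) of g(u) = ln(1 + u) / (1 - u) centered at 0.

Use 1/(1 - r) = Σ r^k on the denominator, then take the Cauchy product.

47*u^5/60 + 7*u^4/12 + 5*u^3/6 + u^2/2 + u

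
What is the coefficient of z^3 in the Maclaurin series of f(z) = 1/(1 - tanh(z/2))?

Plug the Maclaurin series of the inner function into that of the outer and collect terms.
f(0) = 1
f′(0) = 1/2
f′′(0) = 1/2
f′′′(0) = 1/2

1/12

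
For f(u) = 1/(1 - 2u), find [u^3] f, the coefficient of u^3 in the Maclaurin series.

8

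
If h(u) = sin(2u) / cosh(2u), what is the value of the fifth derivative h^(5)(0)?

1152

Invert the denominator's series and multiply.
From the series, [u^5] h = 48/5; multiply by 5! = 120 to get 1152.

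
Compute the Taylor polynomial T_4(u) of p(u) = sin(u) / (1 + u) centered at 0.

-5*u^4/6 + 5*u^3/6 - u^2 + u

Multiply the two series term by term and collect like powers.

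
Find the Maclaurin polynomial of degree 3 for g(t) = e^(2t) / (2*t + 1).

Expand 1/(denominator) as a geometric series and multiply by the numerator's series.
[t^0] = 1;  [t^1] = 0;  [t^2] = 2;  [t^3] = -8/3.

-8*t^3/3 + 2*t^2 + 1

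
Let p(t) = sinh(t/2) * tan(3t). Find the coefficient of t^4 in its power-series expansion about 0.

Write out both Maclaurin series and multiply, keeping only the needed powers.
p(0) = 0
p′(0) = 0
p′′(0) = 3
p′′′(0) = 0
p^(4)(0) = 219/2
So c_4 = p^(4)(0)/4! = 73/16.

73/16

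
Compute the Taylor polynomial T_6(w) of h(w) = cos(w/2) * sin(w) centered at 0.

Expand each factor separately, then convolve coefficients.
h(0) = 0
h′(0) = 1
h′′(0) = 0
h′′′(0) = -7/4
h^(4)(0) = 0
h^(5)(0) = 61/16
h^(6)(0) = 0

61*w^5/1920 - 7*w^3/24 + w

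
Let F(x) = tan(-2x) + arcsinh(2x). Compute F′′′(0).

Add the two expansions coefficient-wise.
From the series, [x^3] F = -4; multiply by 3! = 6 to get -24.

-24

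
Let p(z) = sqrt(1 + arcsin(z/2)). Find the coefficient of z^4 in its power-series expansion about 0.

-31/6144

Substitute the inner expansion into the outer series and collect powers.
[z^0] = 1;  [z^1] = 1/4;  [z^2] = -1/32;  [z^3] = 7/384;  [z^4] = -31/6144.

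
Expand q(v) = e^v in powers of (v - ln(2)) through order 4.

Differentiate repeatedly and evaluate at the center.
q(ln(2)) = 2
q′(ln(2)) = 2
q′′(ln(2)) = 2
q′′′(ln(2)) = 2
q^(4)(ln(2)) = 2
Then c_k = q^(k)(ln(2))/k! gives each Taylor coefficient.

(v - ln(2))^4/12 + (v - ln(2))^3/3 + (v - ln(2))^2 + 2*(v - ln(2)) + 2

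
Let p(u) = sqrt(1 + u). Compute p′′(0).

From the series, [u^2] p = -1/8; multiply by 2! = 2 to get -1/4.

-1/4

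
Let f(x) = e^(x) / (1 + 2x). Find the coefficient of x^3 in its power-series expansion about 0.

-29/6

Expand each factor separately, then convolve coefficients.
[x^0] = 1;  [x^1] = -1;  [x^2] = 5/2;  [x^3] = -29/6.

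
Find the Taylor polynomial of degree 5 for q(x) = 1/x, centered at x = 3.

q(3) = 1/3
q′(3) = -1/9
q′′(3) = 2/27
q′′′(3) = -2/27
q^(4)(3) = 8/81
q^(5)(3) = -40/243
Dividing each by k! gives the coefficients c_0, ..., c_5.

-(x - 3)^5/729 + (x - 3)^4/243 - (x - 3)^3/81 + (x - 3)^2/27 - (x - 3)/9 + 1/3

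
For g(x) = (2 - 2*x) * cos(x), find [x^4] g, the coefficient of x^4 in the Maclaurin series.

Multiply each power in the prefactor through the base expansion.

1/12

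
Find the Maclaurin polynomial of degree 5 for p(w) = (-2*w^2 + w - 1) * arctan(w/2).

Shift and add copies of the series according to the polynomial's terms.
p(0) = 0
p′(0) = -1/2
p′′(0) = 1
p′′′(0) = -23/4
p^(4)(0) = -1
p^(5)(0) = 37/4

37*w^5/480 - w^4/24 - 23*w^3/24 + w^2/2 - w/2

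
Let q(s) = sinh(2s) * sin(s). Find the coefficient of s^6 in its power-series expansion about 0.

11/180

Take the Cauchy product of the two expansions.
q(0) = 0
q′(0) = 0
q′′(0) = 4
q′′′(0) = 0
q^(4)(0) = 24
q^(5)(0) = 0
q^(6)(0) = 44
Dividing each by k! gives the coefficients c_0, ..., c_6.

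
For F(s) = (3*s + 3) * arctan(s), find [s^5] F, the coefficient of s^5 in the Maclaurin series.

Shift and add copies of the series according to the polynomial's terms.
F(0) = 0
F′(0) = 3
F′′(0) = 6
F′′′(0) = -6
F^(4)(0) = -24
F^(5)(0) = 72
So c_5 = F^(5)(0)/5! = 3/5.

3/5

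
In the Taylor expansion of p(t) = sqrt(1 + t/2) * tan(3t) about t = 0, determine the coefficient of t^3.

285/32

Write out both Maclaurin series and multiply, keeping only the needed powers.
p(0) = 0
p′(0) = 3
p′′(0) = 3/2
p′′′(0) = 855/16
The Taylor polynomial is Σ p^(k)(0)/k! · t^k.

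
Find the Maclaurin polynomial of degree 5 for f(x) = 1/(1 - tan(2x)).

Compose series: expand the inner function first, then feed it into the outer expansion.

1024*x^5/15 + 80*x^4/3 + 32*x^3/3 + 4*x^2 + 2*x + 1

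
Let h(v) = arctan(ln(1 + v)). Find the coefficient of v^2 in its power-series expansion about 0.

Plug the Maclaurin series of the inner function into that of the outer and collect terms.

-1/2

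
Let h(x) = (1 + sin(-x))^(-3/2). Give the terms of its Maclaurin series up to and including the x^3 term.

31*x^3/16 + 15*x^2/8 + 3*x/2 + 1

Plug the Maclaurin series of the inner function into that of the outer and collect terms.
h(0) = 1
h′(0) = 3/2
h′′(0) = 15/4
h′′′(0) = 93/8
Dividing each by k! gives the coefficients c_0, ..., c_3.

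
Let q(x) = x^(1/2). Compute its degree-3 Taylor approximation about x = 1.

(x - 1)^3/16 - (x - 1)^2/8 + (x - 1)/2 + 1

Compute the successive derivatives at the expansion point and divide by k!.
q(1) = 1
q′(1) = 1/2
q′′(1) = -1/4
q′′′(1) = 3/8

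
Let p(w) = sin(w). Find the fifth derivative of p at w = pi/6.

sqrt(3)/2

Differentiate repeatedly and evaluate at the center.
From the series, [(w - pi/6)^5] p = sqrt(3)/240; multiply by 5! = 120 to get sqrt(3)/2.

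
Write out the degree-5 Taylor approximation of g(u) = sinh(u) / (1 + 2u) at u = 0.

Multiply the two series term by term and collect like powers.
g(0) = 0
g′(0) = 1
g′′(0) = -4
g′′′(0) = 25
g^(4)(0) = -200
g^(5)(0) = 2001
Then c_k = g^(k)(0)/k! gives each Taylor coefficient.

667*u^5/40 - 25*u^4/3 + 25*u^3/6 - 2*u^2 + u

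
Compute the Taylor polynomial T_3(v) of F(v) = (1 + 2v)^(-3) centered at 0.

-80*v^3 + 24*v^2 - 6*v + 1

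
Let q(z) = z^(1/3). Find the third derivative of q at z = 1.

10/27

The coefficient of (z - 1)^3 in the expansion is 5/81, so q′′′(1) = 3! * (5/81) = 10/27.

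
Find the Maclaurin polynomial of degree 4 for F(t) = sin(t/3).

-t^3/162 + t/3

Apply the Taylor formula c_k = f^(k)(a)/k!.
F(0) = 0
F′(0) = 1/3
F′′(0) = 0
F′′′(0) = -1/27
F^(4)(0) = 0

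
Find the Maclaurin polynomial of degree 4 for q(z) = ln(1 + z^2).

-z^4/2 + z^2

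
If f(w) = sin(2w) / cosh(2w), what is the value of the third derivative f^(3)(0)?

-32

Divide the numerator series by the denominator series (power-series long division).
The coefficient of w^3 in the expansion is -16/3, so f′′′(0) = 3! * (-16/3) = -32.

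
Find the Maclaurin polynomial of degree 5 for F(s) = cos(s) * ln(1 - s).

Multiply the two series term by term and collect like powers.
F(0) = 0
F′(0) = -1
F′′(0) = -1
F′′′(0) = 1
F^(4)(0) = 0
F^(5)(0) = -9
Dividing each by k! gives the coefficients c_0, ..., c_5.

-3*s^5/40 + s^3/6 - s^2/2 - s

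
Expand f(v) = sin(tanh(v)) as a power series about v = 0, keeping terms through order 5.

37*v^5/120 - v^3/2 + v

Substitute the inner expansion into the outer series and collect powers.
f(0) = 0
f′(0) = 1
f′′(0) = 0
f′′′(0) = -3
f^(4)(0) = 0
f^(5)(0) = 37
The Taylor polynomial is Σ f^(k)(0)/k! · v^k.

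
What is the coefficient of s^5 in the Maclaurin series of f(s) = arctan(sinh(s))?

Substitute the inner expansion into the outer series and collect powers.
f(0) = 0
f′(0) = 1
f′′(0) = 0
f′′′(0) = -1
f^(4)(0) = 0
f^(5)(0) = 5

1/24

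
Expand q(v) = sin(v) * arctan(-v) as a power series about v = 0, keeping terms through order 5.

Write out both Maclaurin series and multiply, keeping only the needed powers.
[v^0] = 0;  [v^1] = 0;  [v^2] = -1;  [v^3] = 0;  [v^4] = 1/2;  [v^5] = 0.

v^4/2 - v^2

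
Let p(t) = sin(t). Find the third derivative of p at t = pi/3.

The coefficient of (t - pi/3)^3 in the expansion is -1/12, so p′′′(pi/3) = 3! * (-1/12) = -1/2.

-1/2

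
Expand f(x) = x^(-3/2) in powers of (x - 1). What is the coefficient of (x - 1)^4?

315/128

Compute the successive derivatives at the expansion point and divide by k!.
[(x - 1)^0] = 1;  [(x - 1)^1] = -3/2;  [(x - 1)^2] = 15/8;  [(x - 1)^3] = -35/16;  [(x - 1)^4] = 315/128.
So c_4 = f^(4)(1)/4! = 315/128.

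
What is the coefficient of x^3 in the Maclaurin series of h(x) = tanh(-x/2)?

[x^0] = 0;  [x^1] = -1/2;  [x^2] = 0;  [x^3] = 1/24.
So c_3 = h′′′(0)/3! = 1/24.

1/24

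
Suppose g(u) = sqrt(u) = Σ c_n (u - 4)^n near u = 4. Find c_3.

1/512

g(4) = 2
g′(4) = 1/4
g′′(4) = -1/32
g′′′(4) = 3/256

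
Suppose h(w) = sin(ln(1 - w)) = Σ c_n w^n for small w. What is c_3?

-1/6

Compose series: expand the inner function first, then feed it into the outer expansion.
h(0) = 0
h′(0) = -1
h′′(0) = -1
h′′′(0) = -1
Dividing each by k! gives the coefficients c_0, ..., c_3.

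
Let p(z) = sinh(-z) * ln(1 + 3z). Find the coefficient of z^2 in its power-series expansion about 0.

Expand each factor separately, then convolve coefficients.
p(0) = 0
p′(0) = 0
p′′(0) = -6

-3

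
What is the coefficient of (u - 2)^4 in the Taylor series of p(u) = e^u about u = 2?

e^(2)/24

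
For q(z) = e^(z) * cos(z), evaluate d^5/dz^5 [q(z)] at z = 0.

-4

Multiply the two series term by term and collect like powers.
The coefficient of z^5 in the expansion is -1/30, so q^(5)(0) = 5! * (-1/30) = -4.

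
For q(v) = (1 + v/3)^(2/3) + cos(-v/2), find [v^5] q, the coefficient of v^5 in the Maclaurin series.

Expand each term separately and add.
q(0) = 2
q′(0) = 2/9
q′′(0) = -89/324
q′′′(0) = 8/729
q^(4)(0) = 5665/104976
q^(5)(0) = 560/59049

14/177147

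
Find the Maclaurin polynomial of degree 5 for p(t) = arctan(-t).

-t^5/5 + t^3/3 - t

p(0) = 0
p′(0) = -1
p′′(0) = 0
p′′′(0) = 2
p^(4)(0) = 0
p^(5)(0) = -24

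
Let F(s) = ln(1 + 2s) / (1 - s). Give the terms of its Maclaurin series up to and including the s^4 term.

Multiply the numerator's expansion by the denominator's geometric series.
F(0) = 0
F′(0) = 2
F′′(0) = 0
F′′′(0) = 16
F^(4)(0) = -32

-4*s^4/3 + 8*s^3/3 + 2*s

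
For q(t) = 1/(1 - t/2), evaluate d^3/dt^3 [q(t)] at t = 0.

3/4

The coefficient of t^3 in the expansion is 1/8, so q′′′(0) = 3! * (1/8) = 3/4.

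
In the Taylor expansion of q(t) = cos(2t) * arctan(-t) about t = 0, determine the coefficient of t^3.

Take the Cauchy product of the two expansions.
q(0) = 0
q′(0) = -1
q′′(0) = 0
q′′′(0) = 14
So c_3 = q′′′(0)/3! = 7/3.

7/3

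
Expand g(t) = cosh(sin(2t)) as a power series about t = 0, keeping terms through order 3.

2*t^2 + 1

Compose series: expand the inner function first, then feed it into the outer expansion.
g(0) = 1
g′(0) = 0
g′′(0) = 4
g′′′(0) = 0
Then c_k = g^(k)(0)/k! gives each Taylor coefficient.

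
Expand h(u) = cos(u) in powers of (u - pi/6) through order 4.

[(u - pi/6)^0] = sqrt(3)/2;  [(u - pi/6)^1] = -1/2;  [(u - pi/6)^2] = -sqrt(3)/4;  [(u - pi/6)^3] = 1/12;  [(u - pi/6)^4] = sqrt(3)/48.

sqrt(3)*(u - pi/6)^4/48 + (u - pi/6)^3/12 - sqrt(3)*(u - pi/6)^2/4 - (u - pi/6)/2 + sqrt(3)/2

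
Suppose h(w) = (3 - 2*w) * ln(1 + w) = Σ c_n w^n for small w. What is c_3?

Shift and add copies of the series according to the polynomial's terms.
h(0) = 0
h′(0) = 3
h′′(0) = -7
h′′′(0) = 12
So c_3 = h′′′(0)/3! = 2.

2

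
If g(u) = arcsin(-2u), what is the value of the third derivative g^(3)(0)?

From the series, [u^3] g = -4/3; multiply by 3! = 6 to get -8.

-8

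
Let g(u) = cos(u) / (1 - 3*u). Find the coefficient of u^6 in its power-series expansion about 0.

Expand 1/(denominator) as a geometric series and multiply by the numerator's series.
g(0) = 1
g′(0) = 3
g′′(0) = 17
g′′′(0) = 153
g^(4)(0) = 1837
g^(5)(0) = 27555
g^(6)(0) = 495989
So c_6 = g^(6)(0)/6! = 495989/720.

495989/720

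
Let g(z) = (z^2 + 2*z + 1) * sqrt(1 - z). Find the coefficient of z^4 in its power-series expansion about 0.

Shift and add copies of the series according to the polynomial's terms.
[z^0] = 1;  [z^1] = 3/2;  [z^2] = -1/8;  [z^3] = -13/16;  [z^4] = -37/128.

-37/128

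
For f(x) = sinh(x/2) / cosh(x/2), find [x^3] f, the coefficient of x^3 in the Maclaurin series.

Write the quotient as an unknown series and match coefficients against numerator = denominator · series.
[x^0] = 0;  [x^1] = 1/2;  [x^2] = 0;  [x^3] = -1/24.

-1/24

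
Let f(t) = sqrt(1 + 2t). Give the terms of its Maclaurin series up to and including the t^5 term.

Use the known series and substitute for the argument.
[t^0] = 1;  [t^1] = 1;  [t^2] = -1/2;  [t^3] = 1/2;  [t^4] = -5/8;  [t^5] = 7/8.

7*t^5/8 - 5*t^4/8 + t^3/2 - t^2/2 + t + 1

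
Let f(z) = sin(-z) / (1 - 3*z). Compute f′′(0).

-6

Use 1/(1 - r) = Σ r^k on the denominator, then take the Cauchy product.
From the series, [z^2] f = -3; multiply by 2! = 2 to get -6.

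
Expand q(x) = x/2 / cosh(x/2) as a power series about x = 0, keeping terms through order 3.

Divide the numerator series by the denominator series (power-series long division).

-x^3/16 + x/2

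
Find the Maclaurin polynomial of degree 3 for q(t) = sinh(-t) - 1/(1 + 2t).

47*t^3/6 - 4*t^2 + t - 1

Add the two expansions coefficient-wise.
q(0) = -1
q′(0) = 1
q′′(0) = -8
q′′′(0) = 47
Dividing each by k! gives the coefficients c_0, ..., c_3.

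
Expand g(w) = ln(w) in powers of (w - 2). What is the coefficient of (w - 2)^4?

-1/64

Differentiate repeatedly and evaluate at the center.
So c_4 = g^(4)(2)/4! = -1/64.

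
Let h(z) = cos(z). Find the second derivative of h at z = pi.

Compute the successive derivatives at the expansion point and divide by k!.
The coefficient of (z - pi)^2 in the expansion is 1/2, so h′′(pi) = 2! * (1/2) = 1.

1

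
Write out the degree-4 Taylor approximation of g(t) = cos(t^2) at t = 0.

1 - t^4/2

[t^0] = 1;  [t^1] = 0;  [t^2] = 0;  [t^3] = 0;  [t^4] = -1/2.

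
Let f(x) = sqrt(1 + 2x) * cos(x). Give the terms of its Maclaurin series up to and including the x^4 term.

Multiply the two series term by term and collect like powers.
[x^0] = 1;  [x^1] = 1;  [x^2] = -1;  [x^3] = 0;  [x^4] = -1/3.

-x^4/3 - x^2 + x + 1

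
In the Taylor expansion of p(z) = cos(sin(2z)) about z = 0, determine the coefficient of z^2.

-2

Let u equal the inner series; expand the outer function in u and truncate.
p(0) = 1
p′(0) = 0
p′′(0) = -4
Dividing each by k! gives the coefficients c_0, ..., c_2.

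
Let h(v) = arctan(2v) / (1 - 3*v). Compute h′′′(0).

92

Multiply the numerator's expansion by the denominator's geometric series.
The coefficient of v^3 in the expansion is 46/3, so h′′′(0) = 3! * (46/3) = 92.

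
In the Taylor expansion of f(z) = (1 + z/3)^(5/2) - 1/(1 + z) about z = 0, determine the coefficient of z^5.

20737/20736

Combine the two series term by term.
f(0) = 0
f′(0) = 11/6
f′′(0) = -19/12
f′′′(0) = 437/72
f^(4)(0) = -10373/432
f^(5)(0) = 103685/864
Dividing each by k! gives the coefficients c_0, ..., c_5.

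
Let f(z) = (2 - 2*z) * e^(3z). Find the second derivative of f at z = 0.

Multiply each power in the prefactor through the base expansion.
From the series, [z^2] f = 3; multiply by 2! = 2 to get 6.

6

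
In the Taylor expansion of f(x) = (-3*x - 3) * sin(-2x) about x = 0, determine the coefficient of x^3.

Multiply each power in the prefactor through the base expansion.
f(0) = 0
f′(0) = 6
f′′(0) = 12
f′′′(0) = -24
So c_3 = f′′′(0)/3! = -4.

-4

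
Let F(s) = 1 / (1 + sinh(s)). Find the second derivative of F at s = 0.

Write 1/(1+u) = 1 - u + u^2 - u^3 + ... and substitute the series for u.
From the series, [s^2] F = 1; multiply by 2! = 2 to get 2.

2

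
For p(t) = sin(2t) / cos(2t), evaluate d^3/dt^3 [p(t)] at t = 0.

16

Write the quotient as an unknown series and match coefficients against numerator = denominator · series.
The coefficient of t^3 in the expansion is 8/3, so p′′′(0) = 3! * (8/3) = 16.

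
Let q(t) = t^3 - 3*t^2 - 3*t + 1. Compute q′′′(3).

6

From the series, [(t - 3)^3] q = 1; multiply by 3! = 6 to get 6.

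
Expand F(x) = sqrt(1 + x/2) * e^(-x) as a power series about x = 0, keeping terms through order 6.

-16793*x^6/2949120 + 1781*x^5/122880 - 53*x^4/2048 - x^3/384 + 7*x^2/32 - 3*x/4 + 1

Expand each factor separately, then convolve coefficients.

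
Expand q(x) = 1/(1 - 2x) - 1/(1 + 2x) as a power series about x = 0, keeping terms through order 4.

16*x^3 + 4*x

Expand each term separately and add.
q(0) = 0
q′(0) = 4
q′′(0) = 0
q′′′(0) = 96
q^(4)(0) = 0
Then c_k = q^(k)(0)/k! gives each Taylor coefficient.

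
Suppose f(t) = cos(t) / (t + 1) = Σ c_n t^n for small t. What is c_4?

13/24

Use 1/(1 - r) = Σ r^k on the denominator, then take the Cauchy product.
f(0) = 1
f′(0) = -1
f′′(0) = 1
f′′′(0) = -3
f^(4)(0) = 13
Then c_k = f^(k)(0)/k! gives each Taylor coefficient.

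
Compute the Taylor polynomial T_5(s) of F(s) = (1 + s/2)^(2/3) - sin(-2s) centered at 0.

Combine the two series term by term.
F(0) = 1
F′(0) = 7/3
F′′(0) = -1/18
F′′′(0) = -215/27
F^(4)(0) = -7/162
F^(5)(0) = 15587/486
Then c_k = F^(k)(0)/k! gives each Taylor coefficient.

15587*s^5/58320 - 7*s^4/3888 - 215*s^3/162 - s^2/36 + 7*s/3 + 1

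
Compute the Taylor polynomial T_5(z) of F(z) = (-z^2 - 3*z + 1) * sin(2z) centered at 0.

Distribute the polynomial across the series and collect like powers.
F(0) = 0
F′(0) = 2
F′′(0) = -12
F′′′(0) = -20
F^(4)(0) = 96
F^(5)(0) = 192

8*z^5/5 + 4*z^4 - 10*z^3/3 - 6*z^2 + 2*z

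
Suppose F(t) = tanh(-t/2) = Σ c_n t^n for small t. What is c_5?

F(0) = 0
F′(0) = -1/2
F′′(0) = 0
F′′′(0) = 1/4
F^(4)(0) = 0
F^(5)(0) = -1/2
So c_5 = F^(5)(0)/5! = -1/240.

-1/240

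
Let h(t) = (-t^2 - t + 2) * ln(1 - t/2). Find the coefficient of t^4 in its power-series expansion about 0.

13/96

Distribute the polynomial across the series and collect like powers.
[t^0] = 0;  [t^1] = -1;  [t^2] = 1/4;  [t^3] = 13/24;  [t^4] = 13/96.
So c_4 = h^(4)(0)/4! = 13/96.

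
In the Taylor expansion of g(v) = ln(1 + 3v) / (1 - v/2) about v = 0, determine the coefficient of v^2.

-3

Multiply the two series term by term and collect like powers.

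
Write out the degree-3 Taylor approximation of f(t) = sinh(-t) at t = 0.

-t^3/6 - t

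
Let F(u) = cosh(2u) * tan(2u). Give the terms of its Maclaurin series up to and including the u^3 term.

Expand each factor separately, then convolve coefficients.

20*u^3/3 + 2*u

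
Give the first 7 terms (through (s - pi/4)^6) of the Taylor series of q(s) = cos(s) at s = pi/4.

-sqrt(2)*(s - pi/4)^6/1440 - sqrt(2)*(s - pi/4)^5/240 + sqrt(2)*(s - pi/4)^4/48 + sqrt(2)*(s - pi/4)^3/12 - sqrt(2)*(s - pi/4)^2/4 - sqrt(2)*(s - pi/4)/2 + sqrt(2)/2

Use the known series and substitute for the argument.
q(pi/4) = sqrt(2)/2
q′(pi/4) = -sqrt(2)/2
q′′(pi/4) = -sqrt(2)/2
q′′′(pi/4) = sqrt(2)/2
q^(4)(pi/4) = sqrt(2)/2
q^(5)(pi/4) = -sqrt(2)/2
q^(6)(pi/4) = -sqrt(2)/2
Then c_k = q^(k)(pi/4)/k! gives each Taylor coefficient.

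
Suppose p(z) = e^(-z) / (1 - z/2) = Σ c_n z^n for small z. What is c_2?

1/4

Take the Cauchy product of the two expansions.
p(0) = 1
p′(0) = -1/2
p′′(0) = 1/2
So c_2 = p′′(0)/2! = 1/4.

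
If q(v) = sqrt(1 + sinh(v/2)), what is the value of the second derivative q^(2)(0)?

-1/16

Let u equal the inner series; expand the outer function in u and truncate.
The coefficient of v^2 in the expansion is -1/32, so q′′(0) = 2! * (-1/32) = -1/16.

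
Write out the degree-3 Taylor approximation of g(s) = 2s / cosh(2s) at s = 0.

Write the quotient as an unknown series and match coefficients against numerator = denominator · series.

-4*s^3 + 2*s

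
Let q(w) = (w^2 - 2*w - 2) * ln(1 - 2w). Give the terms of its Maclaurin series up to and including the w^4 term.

Shift and add copies of the series according to the polynomial's terms.
[w^0] = 0;  [w^1] = 4;  [w^2] = 8;  [w^3] = 22/3;  [w^4] = 34/3.

34*w^4/3 + 22*w^3/3 + 8*w^2 + 4*w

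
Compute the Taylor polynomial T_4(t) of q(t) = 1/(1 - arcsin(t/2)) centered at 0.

Let u equal the inner series; expand the outer function in u and truncate.
q(0) = 1
q′(0) = 1/2
q′′(0) = 1/2
q′′′(0) = 7/8
q^(4)(0) = 2
Then c_k = q^(k)(0)/k! gives each Taylor coefficient.

t^4/12 + 7*t^3/48 + t^2/4 + t/2 + 1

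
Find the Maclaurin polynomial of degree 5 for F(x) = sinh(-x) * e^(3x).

-62*x^5/15 - 5*x^4 - 14*x^3/3 - 3*x^2 - x

Expand each factor separately, then convolve coefficients.
F(0) = 0
F′(0) = -1
F′′(0) = -6
F′′′(0) = -28
F^(4)(0) = -120
F^(5)(0) = -496
Then c_k = F^(k)(0)/k! gives each Taylor coefficient.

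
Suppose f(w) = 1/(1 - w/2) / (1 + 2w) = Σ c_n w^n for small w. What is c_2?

13/4

Take the Cauchy product of the two expansions.
[w^0] = 1;  [w^1] = -3/2;  [w^2] = 13/4.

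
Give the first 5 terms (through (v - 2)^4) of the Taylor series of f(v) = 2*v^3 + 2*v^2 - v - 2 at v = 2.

Compute the successive derivatives at the expansion point and divide by k!.
f(2) = 20
f′(2) = 31
f′′(2) = 28
f′′′(2) = 12
f^(4)(2) = 0

2*(v - 2)^3 + 14*(v - 2)^2 + 31*(v - 2) + 20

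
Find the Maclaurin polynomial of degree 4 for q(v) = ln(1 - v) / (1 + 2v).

Expand each factor separately, then convolve coefficients.
q(0) = 0
q′(0) = -1
q′′(0) = 3
q′′′(0) = -20
q^(4)(0) = 154

77*v^4/12 - 10*v^3/3 + 3*v^2/2 - v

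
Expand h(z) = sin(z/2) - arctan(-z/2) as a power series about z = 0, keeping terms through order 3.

Expand each term separately and add.
h(0) = 0
h′(0) = 1
h′′(0) = 0
h′′′(0) = -3/8
The Taylor polynomial is Σ h^(k)(0)/k! · z^k.

-z^3/16 + z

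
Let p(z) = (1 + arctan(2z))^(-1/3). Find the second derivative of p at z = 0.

16/9

Substitute the inner expansion into the outer series and collect powers.
The coefficient of z^2 in the expansion is 8/9, so p′′(0) = 2! * (8/9) = 16/9.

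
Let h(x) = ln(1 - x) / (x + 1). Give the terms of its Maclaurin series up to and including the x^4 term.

Multiply the numerator's expansion by the denominator's geometric series.

7*x^4/12 - 5*x^3/6 + x^2/2 - x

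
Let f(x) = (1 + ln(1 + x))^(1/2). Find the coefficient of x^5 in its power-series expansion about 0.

Let u equal the inner series; expand the outer function in u and truncate.

1609/3840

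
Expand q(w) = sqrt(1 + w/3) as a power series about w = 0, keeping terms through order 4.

-5*w^4/10368 + w^3/432 - w^2/72 + w/6 + 1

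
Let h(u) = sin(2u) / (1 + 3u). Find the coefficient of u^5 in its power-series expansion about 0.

Write out both Maclaurin series and multiply, keeping only the needed powers.
[u^0] = 0;  [u^1] = 2;  [u^2] = -6;  [u^3] = 50/3;  [u^4] = -50;  [u^5] = 2254/15.

2254/15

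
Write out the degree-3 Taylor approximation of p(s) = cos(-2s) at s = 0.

p(0) = 1
p′(0) = 0
p′′(0) = -4
p′′′(0) = 0
Then c_k = p^(k)(0)/k! gives each Taylor coefficient.

1 - 2*s^2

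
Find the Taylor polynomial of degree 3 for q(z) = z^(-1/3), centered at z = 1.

[(z - 1)^0] = 1;  [(z - 1)^1] = -1/3;  [(z - 1)^2] = 2/9;  [(z - 1)^3] = -14/81.

-14*(z - 1)^3/81 + 2*(z - 1)^2/9 - (z - 1)/3 + 1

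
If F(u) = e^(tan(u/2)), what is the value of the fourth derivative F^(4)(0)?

Plug the Maclaurin series of the inner function into that of the outer and collect terms.
From the series, [u^4] F = 3/128; multiply by 4! = 24 to get 9/16.

9/16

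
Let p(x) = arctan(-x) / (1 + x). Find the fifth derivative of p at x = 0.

Write out both Maclaurin series and multiply, keeping only the needed powers.
From the series, [x^5] p = -13/15; multiply by 5! = 120 to get -104.

-104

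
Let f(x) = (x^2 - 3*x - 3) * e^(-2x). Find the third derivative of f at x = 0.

Shift and add copies of the series according to the polynomial's terms.
From the series, [x^3] f = -4; multiply by 3! = 6 to get -24.

-24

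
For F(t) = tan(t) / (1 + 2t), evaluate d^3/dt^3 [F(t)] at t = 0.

26

Multiply the two series term by term and collect like powers.
The coefficient of t^3 in the expansion is 13/3, so F′′′(0) = 3! * (13/3) = 26.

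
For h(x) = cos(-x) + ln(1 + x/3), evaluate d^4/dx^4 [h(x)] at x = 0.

Combine the two series term by term.
The coefficient of x^4 in the expansion is 25/648, so h^(4)(0) = 4! * (25/648) = 25/27.

25/27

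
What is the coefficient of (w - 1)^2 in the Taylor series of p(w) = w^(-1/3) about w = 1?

Use the known series and substitute for the argument.
p(1) = 1
p′(1) = -1/3
p′′(1) = 4/9
So c_2 = p′′(1)/2! = 2/9.

2/9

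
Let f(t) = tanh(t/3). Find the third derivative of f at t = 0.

-2/27

From the series, [t^3] f = -1/81; multiply by 3! = 6 to get -2/27.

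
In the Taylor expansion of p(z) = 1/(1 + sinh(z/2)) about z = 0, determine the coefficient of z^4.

Substitute the inner expansion into the outer series and collect powers.
p(0) = 1
p′(0) = -1/2
p′′(0) = 1/2
p′′′(0) = -7/8
p^(4)(0) = 2
So c_4 = p^(4)(0)/4! = 1/12.

1/12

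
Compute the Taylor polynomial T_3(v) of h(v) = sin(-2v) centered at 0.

h(0) = 0
h′(0) = -2
h′′(0) = 0
h′′′(0) = 8
Dividing each by k! gives the coefficients c_0, ..., c_3.

4*v^3/3 - 2*v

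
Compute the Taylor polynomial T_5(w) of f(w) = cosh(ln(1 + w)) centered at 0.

-w^5/2 + w^4/2 - w^3/2 + w^2/2 + 1

Let u equal the inner series; expand the outer function in u and truncate.
f(0) = 1
f′(0) = 0
f′′(0) = 1
f′′′(0) = -3
f^(4)(0) = 12
f^(5)(0) = -60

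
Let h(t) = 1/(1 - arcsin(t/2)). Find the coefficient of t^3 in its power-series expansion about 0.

7/48

Let u equal the inner series; expand the outer function in u and truncate.
h(0) = 1
h′(0) = 1/2
h′′(0) = 1/2
h′′′(0) = 7/8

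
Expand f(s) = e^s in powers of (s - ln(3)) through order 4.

(s - ln(3))^4/8 + (s - ln(3))^3/2 + 3*(s - ln(3))^2/2 + 3*(s - ln(3)) + 3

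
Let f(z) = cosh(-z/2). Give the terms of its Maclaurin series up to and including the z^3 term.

z^2/8 + 1

Use the known series and substitute for the argument.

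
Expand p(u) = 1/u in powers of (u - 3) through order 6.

[(u - 3)^0] = 1/3;  [(u - 3)^1] = -1/9;  [(u - 3)^2] = 1/27;  [(u - 3)^3] = -1/81;  [(u - 3)^4] = 1/243;  [(u - 3)^5] = -1/729;  [(u - 3)^6] = 1/2187.

(u - 3)^6/2187 - (u - 3)^5/729 + (u - 3)^4/243 - (u - 3)^3/81 + (u - 3)^2/27 - (u - 3)/9 + 1/3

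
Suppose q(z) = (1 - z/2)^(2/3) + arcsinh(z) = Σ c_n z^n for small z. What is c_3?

-14/81

Combine the two series term by term.
q(0) = 1
q′(0) = 2/3
q′′(0) = -1/18
q′′′(0) = -28/27
Dividing each by k! gives the coefficients c_0, ..., c_3.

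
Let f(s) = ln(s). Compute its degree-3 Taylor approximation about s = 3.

(s - 3)^3/81 - (s - 3)^2/18 + (s - 3)/3 + ln(3)

[(s - 3)^0] = ln(3);  [(s - 3)^1] = 1/3;  [(s - 3)^2] = -1/18;  [(s - 3)^3] = 1/81.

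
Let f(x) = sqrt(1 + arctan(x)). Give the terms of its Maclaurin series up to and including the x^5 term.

Plug the Maclaurin series of the inner function into that of the outer and collect terms.
f(0) = 1
f′(0) = 1/2
f′′(0) = -1/4
f′′′(0) = -5/8
f^(4)(0) = 17/16
f^(5)(0) = 249/32

83*x^5/1280 + 17*x^4/384 - 5*x^3/48 - x^2/8 + x/2 + 1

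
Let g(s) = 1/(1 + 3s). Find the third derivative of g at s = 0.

-162

The coefficient of s^3 in the expansion is -27, so g′′′(0) = 3! * (-27) = -162.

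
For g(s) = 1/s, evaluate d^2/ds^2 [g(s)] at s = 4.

1/32

Differentiate repeatedly and evaluate at the center.
From the series, [(s - 4)^2] g = 1/64; multiply by 2! = 2 to get 1/32.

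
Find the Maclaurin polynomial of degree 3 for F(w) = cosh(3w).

9*w^2/2 + 1

Apply the Taylor formula c_k = f^(k)(a)/k!.
F(0) = 1
F′(0) = 0
F′′(0) = 9
F′′′(0) = 0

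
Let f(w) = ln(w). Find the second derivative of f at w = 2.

-1/4

Apply the Taylor formula c_k = f^(k)(a)/k!.
From the series, [(w - 2)^2] f = -1/8; multiply by 2! = 2 to get -1/4.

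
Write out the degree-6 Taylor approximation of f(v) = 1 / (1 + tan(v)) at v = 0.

122*v^6/45 - 32*v^5/15 + 5*v^4/3 - 4*v^3/3 + v^2 - v + 1

Write 1/(1+u) = 1 - u + u^2 - u^3 + ... and substitute the series for u.
f(0) = 1
f′(0) = -1
f′′(0) = 2
f′′′(0) = -8
f^(4)(0) = 40
f^(5)(0) = -256
f^(6)(0) = 1952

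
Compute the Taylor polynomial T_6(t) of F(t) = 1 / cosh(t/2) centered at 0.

-61*t^6/46080 + 5*t^4/384 - t^2/8 + 1

Divide the numerator series by the denominator series (power-series long division).
F(0) = 1
F′(0) = 0
F′′(0) = -1/4
F′′′(0) = 0
F^(4)(0) = 5/16
F^(5)(0) = 0
F^(6)(0) = -61/64
Then c_k = F^(k)(0)/k! gives each Taylor coefficient.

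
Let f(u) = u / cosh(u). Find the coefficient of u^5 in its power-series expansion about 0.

Divide the numerator series by the denominator series (power-series long division).
f(0) = 0
f′(0) = 1
f′′(0) = 0
f′′′(0) = -3
f^(4)(0) = 0
f^(5)(0) = 25
So c_5 = f^(5)(0)/5! = 5/24.

5/24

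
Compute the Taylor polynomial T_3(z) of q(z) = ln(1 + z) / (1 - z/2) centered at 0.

z^3/3 + z

Multiply the two series term by term and collect like powers.
q(0) = 0
q′(0) = 1
q′′(0) = 0
q′′′(0) = 2
The Taylor polynomial is Σ q^(k)(0)/k! · z^k.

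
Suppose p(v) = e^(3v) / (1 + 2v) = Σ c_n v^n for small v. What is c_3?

Expand each factor separately, then convolve coefficients.
p(0) = 1
p′(0) = 1
p′′(0) = 5
p′′′(0) = -3

-1/2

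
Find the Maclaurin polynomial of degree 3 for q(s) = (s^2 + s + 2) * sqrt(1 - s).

Multiply each power in the prefactor through the base expansion.
q(0) = 2
q′(0) = 0
q′′(0) = 1/2
q′′′(0) = -9/2
The Taylor polynomial is Σ q^(k)(0)/k! · s^k.

-3*s^3/4 + s^2/4 + 2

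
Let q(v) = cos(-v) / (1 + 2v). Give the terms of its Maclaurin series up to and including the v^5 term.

-337*v^5/12 + 337*v^4/24 - 7*v^3 + 7*v^2/2 - 2*v + 1

Write out both Maclaurin series and multiply, keeping only the needed powers.
q(0) = 1
q′(0) = -2
q′′(0) = 7
q′′′(0) = -42
q^(4)(0) = 337
q^(5)(0) = -3370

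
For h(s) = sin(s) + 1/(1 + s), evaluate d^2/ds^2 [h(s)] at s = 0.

Add the two expansions coefficient-wise.
From the series, [s^2] h = 1; multiply by 2! = 2 to get 2.

2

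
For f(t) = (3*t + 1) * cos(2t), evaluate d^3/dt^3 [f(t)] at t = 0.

Shift and add copies of the series according to the polynomial's terms.
From the series, [t^3] f = -6; multiply by 3! = 6 to get -36.

-36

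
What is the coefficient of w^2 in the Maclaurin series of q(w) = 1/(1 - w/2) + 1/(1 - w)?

Expand each term separately and add.
q(0) = 2
q′(0) = 3/2
q′′(0) = 5/2

5/4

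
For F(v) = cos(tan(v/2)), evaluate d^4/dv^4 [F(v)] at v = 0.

-7/16

Plug the Maclaurin series of the inner function into that of the outer and collect terms.
From the series, [v^4] F = -7/384; multiply by 4! = 24 to get -7/16.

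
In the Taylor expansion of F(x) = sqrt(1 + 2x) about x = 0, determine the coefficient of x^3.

Apply the Taylor formula c_k = f^(k)(a)/k!.
[x^0] = 1;  [x^1] = 1;  [x^2] = -1/2;  [x^3] = 1/2.
So c_3 = F′′′(0)/3! = 1/2.

1/2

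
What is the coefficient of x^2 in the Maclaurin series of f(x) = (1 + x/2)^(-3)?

Use the known series and substitute for the argument.
[x^0] = 1;  [x^1] = -3/2;  [x^2] = 3/2.
So c_2 = f′′(0)/2! = 3/2.

3/2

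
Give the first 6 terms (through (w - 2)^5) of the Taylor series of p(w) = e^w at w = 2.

[(w - 2)^0] = e^(2);  [(w - 2)^1] = e^(2);  [(w - 2)^2] = e^(2)/2;  [(w - 2)^3] = e^(2)/6;  [(w - 2)^4] = e^(2)/24;  [(w - 2)^5] = e^(2)/120.

(w - 2)^5*e^(2)/120 + (w - 2)^4*e^(2)/24 + (w - 2)^3*e^(2)/6 + (w - 2)^2*e^(2)/2 + (w - 2)*e^(2) + e^(2)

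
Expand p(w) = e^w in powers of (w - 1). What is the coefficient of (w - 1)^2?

[(w - 1)^0] = e;  [(w - 1)^1] = e;  [(w - 1)^2] = e/2.
So c_2 = p′′(1)/2! = e/2.

e/2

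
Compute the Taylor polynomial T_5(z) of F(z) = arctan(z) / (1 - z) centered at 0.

Expand each factor separately, then convolve coefficients.
[z^0] = 0;  [z^1] = 1;  [z^2] = 1;  [z^3] = 2/3;  [z^4] = 2/3;  [z^5] = 13/15.

13*z^5/15 + 2*z^4/3 + 2*z^3/3 + z^2 + z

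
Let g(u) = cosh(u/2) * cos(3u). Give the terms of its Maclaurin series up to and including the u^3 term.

1 - 35*u^2/8

Write out both Maclaurin series and multiply, keeping only the needed powers.
g(0) = 1
g′(0) = 0
g′′(0) = -35/4
g′′′(0) = 0
The Taylor polynomial is Σ g^(k)(0)/k! · u^k.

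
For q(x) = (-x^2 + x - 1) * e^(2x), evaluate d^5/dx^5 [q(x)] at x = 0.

-112

Distribute the polynomial across the series and collect like powers.
The coefficient of x^5 in the expansion is -14/15, so q^(5)(0) = 5! * (-14/15) = -112.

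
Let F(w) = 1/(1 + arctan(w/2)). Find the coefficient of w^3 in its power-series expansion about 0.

-1/12

Substitute the inner expansion into the outer series and collect powers.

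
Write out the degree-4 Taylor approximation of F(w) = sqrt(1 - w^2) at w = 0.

-w^4/8 - w^2/2 + 1

[w^0] = 1;  [w^1] = 0;  [w^2] = -1/2;  [w^3] = 0;  [w^4] = -1/8.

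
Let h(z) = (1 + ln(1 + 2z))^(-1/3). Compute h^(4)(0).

Compose series: expand the inner function first, then feed it into the outer expansion.
From the series, [z^4] h = 2684/243; multiply by 4! = 24 to get 21472/81.

21472/81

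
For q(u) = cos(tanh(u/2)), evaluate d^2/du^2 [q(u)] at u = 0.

-1/4

Compose series: expand the inner function first, then feed it into the outer expansion.
The coefficient of u^2 in the expansion is -1/8, so q′′(0) = 2! * (-1/8) = -1/4.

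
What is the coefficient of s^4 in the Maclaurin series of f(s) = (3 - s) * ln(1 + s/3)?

-7/324

Distribute the polynomial across the series and collect like powers.
So c_4 = f^(4)(0)/4! = -7/324.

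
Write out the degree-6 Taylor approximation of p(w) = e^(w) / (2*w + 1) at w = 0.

27949*w^6/720 - 2329*w^5/120 + 233*w^4/24 - 29*w^3/6 + 5*w^2/2 - w + 1

Use 1/(1 - r) = Σ r^k on the denominator, then take the Cauchy product.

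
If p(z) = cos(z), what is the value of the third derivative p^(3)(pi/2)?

From the series, [(z - pi/2)^3] p = 1/6; multiply by 3! = 6 to get 1.

1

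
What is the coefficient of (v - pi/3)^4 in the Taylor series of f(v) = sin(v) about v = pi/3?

sqrt(3)/48

[(v - pi/3)^0] = sqrt(3)/2;  [(v - pi/3)^1] = 1/2;  [(v - pi/3)^2] = -sqrt(3)/4;  [(v - pi/3)^3] = -1/12;  [(v - pi/3)^4] = sqrt(3)/48.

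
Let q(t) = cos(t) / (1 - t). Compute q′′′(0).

3

Use 1/(1 - r) = Σ r^k on the denominator, then take the Cauchy product.
From the series, [t^3] q = 1/2; multiply by 3! = 6 to get 3.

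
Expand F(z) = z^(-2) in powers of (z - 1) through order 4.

5*(z - 1)^4 - 4*(z - 1)^3 + 3*(z - 1)^2 - 2*(z - 1) + 1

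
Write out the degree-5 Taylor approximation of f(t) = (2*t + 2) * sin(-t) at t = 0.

-t^5/60 + t^4/3 + t^3/3 - 2*t^2 - 2*t

Distribute the polynomial across the series and collect like powers.
f(0) = 0
f′(0) = -2
f′′(0) = -4
f′′′(0) = 2
f^(4)(0) = 8
f^(5)(0) = -2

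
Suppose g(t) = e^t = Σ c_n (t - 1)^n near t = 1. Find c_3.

c_3 = g′′′(1)/3! = e/6.

e/6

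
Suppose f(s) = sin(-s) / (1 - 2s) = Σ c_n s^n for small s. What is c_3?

-23/6

Write out both Maclaurin series and multiply, keeping only the needed powers.
[s^0] = 0;  [s^1] = -1;  [s^2] = -2;  [s^3] = -23/6.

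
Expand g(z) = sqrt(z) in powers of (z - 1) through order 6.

g(1) = 1
g′(1) = 1/2
g′′(1) = -1/4
g′′′(1) = 3/8
g^(4)(1) = -15/16
g^(5)(1) = 105/32
g^(6)(1) = -945/64

-21*(z - 1)^6/1024 + 7*(z - 1)^5/256 - 5*(z - 1)^4/128 + (z - 1)^3/16 - (z - 1)^2/8 + (z - 1)/2 + 1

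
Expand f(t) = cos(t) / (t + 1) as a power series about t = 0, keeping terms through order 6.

Expand 1/(denominator) as a geometric series and multiply by the numerator's series.
[t^0] = 1;  [t^1] = -1;  [t^2] = 1/2;  [t^3] = -1/2;  [t^4] = 13/24;  [t^5] = -13/24;  [t^6] = 389/720.

389*t^6/720 - 13*t^5/24 + 13*t^4/24 - t^3/2 + t^2/2 - t + 1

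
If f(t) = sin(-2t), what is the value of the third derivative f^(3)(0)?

8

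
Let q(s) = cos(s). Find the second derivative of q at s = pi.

Use the known series and substitute for the argument.
From the series, [(s - pi)^2] q = 1/2; multiply by 2! = 2 to get 1.

1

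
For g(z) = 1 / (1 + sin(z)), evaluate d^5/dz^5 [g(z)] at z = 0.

Use the geometric series for the reciprocal, then substitute.
From the series, [z^5] g = -61/120; multiply by 5! = 120 to get -61.

-61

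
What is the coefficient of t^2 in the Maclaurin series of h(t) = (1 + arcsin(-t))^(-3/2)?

15/8

Plug the Maclaurin series of the inner function into that of the outer and collect terms.
So c_2 = h′′(0)/2! = 15/8.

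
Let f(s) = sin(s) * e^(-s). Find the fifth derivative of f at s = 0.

Multiply the two series term by term and collect like powers.
The coefficient of s^5 in the expansion is -1/30, so f^(5)(0) = 5! * (-1/30) = -4.

-4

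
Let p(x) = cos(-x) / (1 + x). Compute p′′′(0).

Write out both Maclaurin series and multiply, keeping only the needed powers.
The coefficient of x^3 in the expansion is -1/2, so p′′′(0) = 3! * (-1/2) = -3.

-3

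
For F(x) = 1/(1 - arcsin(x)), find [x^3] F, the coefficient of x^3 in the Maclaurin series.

7/6

Let u equal the inner series; expand the outer function in u and truncate.
F(0) = 1
F′(0) = 1
F′′(0) = 2
F′′′(0) = 7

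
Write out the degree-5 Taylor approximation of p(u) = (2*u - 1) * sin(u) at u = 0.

Multiply each power in the prefactor through the base expansion.
p(0) = 0
p′(0) = -1
p′′(0) = 4
p′′′(0) = 1
p^(4)(0) = -8
p^(5)(0) = -1
The Taylor polynomial is Σ p^(k)(0)/k! · u^k.

-u^5/120 - u^4/3 + u^3/6 + 2*u^2 - u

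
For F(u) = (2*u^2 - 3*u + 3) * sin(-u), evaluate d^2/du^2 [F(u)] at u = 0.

Multiply each power in the prefactor through the base expansion.
The coefficient of u^2 in the expansion is 3, so F′′(0) = 2! * (3) = 6.

6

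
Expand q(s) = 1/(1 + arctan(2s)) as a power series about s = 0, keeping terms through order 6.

Plug the Maclaurin series of the inner function into that of the outer and collect terms.
q(0) = 1
q′(0) = -2
q′′(0) = 8
q′′′(0) = -32
q^(4)(0) = 128
q^(5)(0) = -768
q^(6)(0) = 8192

512*s^6/45 - 32*s^5/5 + 16*s^4/3 - 16*s^3/3 + 4*s^2 - 2*s + 1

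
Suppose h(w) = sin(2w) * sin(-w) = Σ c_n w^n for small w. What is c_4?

Expand each factor separately, then convolve coefficients.

5/3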